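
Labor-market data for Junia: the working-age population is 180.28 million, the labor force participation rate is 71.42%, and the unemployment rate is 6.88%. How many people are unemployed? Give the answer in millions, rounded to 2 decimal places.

About 8.86 million are unemployed.

Labor force = 0.7142 × 180.28 = 128.76 million.
Unemployed = 0.0688 × 128.76 ≈ 8.86 million.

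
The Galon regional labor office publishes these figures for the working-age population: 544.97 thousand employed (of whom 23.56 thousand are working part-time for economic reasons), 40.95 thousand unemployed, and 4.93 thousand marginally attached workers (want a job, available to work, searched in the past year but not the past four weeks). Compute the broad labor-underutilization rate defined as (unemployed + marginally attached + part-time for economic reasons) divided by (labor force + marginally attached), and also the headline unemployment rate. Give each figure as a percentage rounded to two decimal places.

Broad underutilization rate ≈ 11.75%; headline unemployment rate ≈ 6.99%.

Labor force = 544.97 + 40.95 = 585.92 thousand.
Numerator = 40.95 + 4.93 + 23.56 = 69.44 thousand.
Denominator = 585.92 + 4.93 = 590.85 thousand.
Broad rate = 69.44 / 590.85 = 11.75%.
Headline unemployment rate = 40.95 / 585.92 = 6.99%.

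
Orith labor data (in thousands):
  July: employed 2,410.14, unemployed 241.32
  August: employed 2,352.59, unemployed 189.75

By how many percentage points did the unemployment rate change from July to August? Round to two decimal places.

The unemployment rate changed by −1.64 percentage points.

July: labor force = 2,410.14 + 241.32 = 2,651.46; u = 241.32/2,651.46 = 9.10%.
August: labor force = 2,352.59 + 189.75 = 2,542.34; u = 189.75/2,542.34 = 7.46%.
Change = 7.46% − 9.10% = −1.64 pp.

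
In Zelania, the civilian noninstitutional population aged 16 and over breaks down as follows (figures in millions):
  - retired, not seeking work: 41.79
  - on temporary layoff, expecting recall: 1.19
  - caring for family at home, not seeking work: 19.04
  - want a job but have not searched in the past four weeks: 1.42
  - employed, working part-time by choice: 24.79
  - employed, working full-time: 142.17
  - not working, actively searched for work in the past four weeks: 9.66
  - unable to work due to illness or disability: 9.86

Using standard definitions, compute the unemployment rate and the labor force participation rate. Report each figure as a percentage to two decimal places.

Unemployment rate ≈ 6.10%; labor force participation rate ≈ 71.15%.

Employed = 24.79 + 142.17 = 166.96 million.
Unemployed = 1.19 + 9.66 = 10.85 million (jobless and actively searching, or on temporary layoff).
Labor force = 166.96 + 10.85 = 177.81 million.
Not in labor force = 41.79 + 19.04 + 1.42 + 9.86 = 72.11 million (those not working and not actively searching are outside the labor force — including those who want a job but have given up searching).
Civilian working-age population = 177.81 + 72.11 = 249.92 million.
Unemployment rate = 10.85 / 177.81 = 6.10%.
Labor force participation rate = 177.81 / 249.92 = 71.15%.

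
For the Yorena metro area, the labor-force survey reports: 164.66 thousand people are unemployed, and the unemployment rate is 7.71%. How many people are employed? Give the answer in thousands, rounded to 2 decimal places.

Labor force = U / u = 164.66 / 0.0771 ≈ 2,135.67 thousand.
Employed = labor force − unemployed = 2,135.67 − 164.66 = 1,971.01 thousand.

About 1,971.01 thousand are employed.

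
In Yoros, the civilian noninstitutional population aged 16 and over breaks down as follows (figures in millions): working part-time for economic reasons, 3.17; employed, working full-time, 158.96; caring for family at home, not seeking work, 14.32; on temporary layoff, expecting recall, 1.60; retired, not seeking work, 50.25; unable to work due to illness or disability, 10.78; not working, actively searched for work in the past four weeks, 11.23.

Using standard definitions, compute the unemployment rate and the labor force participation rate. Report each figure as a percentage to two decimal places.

Employed = 3.17 + 158.96 = 162.13 million (anyone who worked, including part-time for economic reasons, counts as employed).
Unemployed = 1.60 + 11.23 = 12.83 million (jobless and actively searching, or on temporary layoff).
Labor force = 162.13 + 12.83 = 174.96 million.
Not in labor force = 14.32 + 50.25 + 10.78 = 75.35 million (those not working and not actively searching are outside the labor force).
Civilian working-age population = 174.96 + 75.35 = 250.31 million.
Unemployment rate = 12.83 / 174.96 = 7.33%.
Labor force participation rate = 174.96 / 250.31 = 69.90%.

Unemployment rate ≈ 7.33%; labor force participation rate ≈ 69.90%.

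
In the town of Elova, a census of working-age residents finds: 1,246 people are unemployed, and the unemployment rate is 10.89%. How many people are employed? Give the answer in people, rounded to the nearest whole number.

Labor force = U / u = 1,246 / 0.1089 ≈ 11,442.
Employed = labor force − unemployed = 11,442 − 1,246 = 10,196.

About 10,196 are employed.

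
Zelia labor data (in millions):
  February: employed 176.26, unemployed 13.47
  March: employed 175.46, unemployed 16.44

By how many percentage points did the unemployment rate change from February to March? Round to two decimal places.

The unemployment rate changed by +1.47 percentage points.

February: labor force = 176.26 + 13.47 = 189.73; u = 13.47/189.73 = 7.10%.
March: labor force = 175.46 + 16.44 = 191.90; u = 16.44/191.90 = 8.57%.
Change = 8.57% − 7.10% = +1.47 pp.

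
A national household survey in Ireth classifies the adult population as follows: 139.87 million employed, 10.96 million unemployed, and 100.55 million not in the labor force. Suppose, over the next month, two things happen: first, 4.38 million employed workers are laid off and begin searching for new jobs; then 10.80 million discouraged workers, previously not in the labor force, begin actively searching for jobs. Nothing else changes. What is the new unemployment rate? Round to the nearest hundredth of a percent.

Initially, labor force = 139.87 + 10.96 = 150.83 million, so u = 10.96/150.83 = 7.27%.
After the first change, employed falls and unemployed rises by 4.38; labor force unchanged → E = 135.49, U = 15.34, labor force = 150.83 million.
After the second change, unemployed and labor force both rise by 10.80 → E = 135.49, U = 26.14, labor force = 161.63 million.
New unemployment rate = 26.14 / 161.63 = 16.17%.

New unemployment rate ≈ 16.17%.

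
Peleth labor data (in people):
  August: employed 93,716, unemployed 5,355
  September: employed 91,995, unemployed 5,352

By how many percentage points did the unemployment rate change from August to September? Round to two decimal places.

The unemployment rate changed by +0.09 percentage points.

August: labor force = 93,716 + 5,355 = 99,071; u = 5,355/99,071 = 5.41%.
September: labor force = 91,995 + 5,352 = 97,347; u = 5,352/97,347 = 5.50%.
Change = 5.50% − 5.41% = +0.09 pp.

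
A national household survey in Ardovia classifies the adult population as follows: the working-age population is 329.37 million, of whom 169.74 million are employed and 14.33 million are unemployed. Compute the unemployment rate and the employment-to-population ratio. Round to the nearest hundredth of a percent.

Labor force = employed + unemployed = 169.74 + 14.33 = 184.07 million.
Unemployment rate = 14.33 / 184.07 = 7.79%.
Employment-population ratio = 169.74 / 329.37 = 51.53%.

Unemployment rate ≈ 7.79%; employment-population ratio ≈ 51.53%.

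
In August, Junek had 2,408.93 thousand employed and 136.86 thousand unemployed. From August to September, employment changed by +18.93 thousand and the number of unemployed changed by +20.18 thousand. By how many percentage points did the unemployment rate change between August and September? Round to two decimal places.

August: labor force = 2,408.93 + 136.86 = 2,545.79; u = 136.86/2,545.79 = 5.38%.
September: labor force = 2,427.86 + 157.04 = 2,584.90; u = 157.04/2,584.90 = 6.08%.
Change = 6.08% − 5.38% = +0.70 pp.

The unemployment rate changed by +0.70 percentage points.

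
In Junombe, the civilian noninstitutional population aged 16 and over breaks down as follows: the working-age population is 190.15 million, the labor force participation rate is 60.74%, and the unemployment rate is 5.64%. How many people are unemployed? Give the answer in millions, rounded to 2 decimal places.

Labor force = 0.6074 × 190.15 = 115.50 million.
Unemployed = 0.0564 × 115.50 ≈ 6.51 million.

About 6.51 million are unemployed.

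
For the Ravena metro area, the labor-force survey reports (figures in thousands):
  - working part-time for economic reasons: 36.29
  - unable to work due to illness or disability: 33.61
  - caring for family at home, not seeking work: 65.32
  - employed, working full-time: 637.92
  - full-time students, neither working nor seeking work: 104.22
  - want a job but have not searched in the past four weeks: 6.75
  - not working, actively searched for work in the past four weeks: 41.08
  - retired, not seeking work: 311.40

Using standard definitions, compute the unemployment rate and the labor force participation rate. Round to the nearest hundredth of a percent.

Unemployment rate ≈ 5.74%; labor force participation rate ≈ 57.84%.

Employed = 36.29 + 637.92 = 674.21 thousand (anyone who worked, including part-time for economic reasons, counts as employed).
Unemployed = 41.08 thousand.
Labor force = 674.21 + 41.08 = 715.29 thousand.
Not in labor force = 33.61 + 65.32 + 104.22 + 6.75 + 311.40 = 521.30 thousand (those not working and not actively searching are outside the labor force — including those who want a job but have given up searching).
Civilian working-age population = 715.29 + 521.30 = 1,236.59 thousand.
Unemployment rate = 41.08 / 715.29 = 5.74%.
Labor force participation rate = 715.29 / 1,236.59 = 57.84%.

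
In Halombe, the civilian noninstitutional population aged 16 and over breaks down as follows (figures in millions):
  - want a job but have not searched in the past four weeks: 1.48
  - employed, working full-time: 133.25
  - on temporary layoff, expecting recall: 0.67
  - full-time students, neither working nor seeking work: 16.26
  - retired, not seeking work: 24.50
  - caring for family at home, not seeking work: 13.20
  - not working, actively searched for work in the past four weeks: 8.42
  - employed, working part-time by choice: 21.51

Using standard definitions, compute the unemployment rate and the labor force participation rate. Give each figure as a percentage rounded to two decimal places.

Employed = 133.25 + 21.51 = 154.76 million.
Unemployed = 0.67 + 8.42 = 9.09 million (jobless and actively searching, or on temporary layoff).
Labor force = 154.76 + 9.09 = 163.85 million.
Not in labor force = 1.48 + 16.26 + 24.50 + 13.20 = 55.44 million (those not working and not actively searching are outside the labor force — including those who want a job but have given up searching).
Civilian working-age population = 163.85 + 55.44 = 219.29 million.
Unemployment rate = 9.09 / 163.85 = 5.55%.
Labor force participation rate = 163.85 / 219.29 = 74.72%.

Unemployment rate ≈ 5.55%; labor force participation rate ≈ 74.72%.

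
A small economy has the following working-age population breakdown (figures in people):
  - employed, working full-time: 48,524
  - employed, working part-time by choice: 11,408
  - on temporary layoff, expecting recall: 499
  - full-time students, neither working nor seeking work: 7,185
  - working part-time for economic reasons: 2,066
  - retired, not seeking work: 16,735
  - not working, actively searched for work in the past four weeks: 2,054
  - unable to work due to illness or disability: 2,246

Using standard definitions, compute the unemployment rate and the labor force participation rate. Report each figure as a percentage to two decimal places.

Employed = 48,524 + 11,408 + 2,066 = 61,998 (anyone who worked, including part-time for economic reasons, counts as employed).
Unemployed = 499 + 2,054 = 2,553 (jobless and actively searching, or on temporary layoff).
Labor force = 61,998 + 2,553 = 64,551.
Not in labor force = 7,185 + 16,735 + 2,246 = 26,166 (those not working and not actively searching are outside the labor force).
Civilian working-age population = 64,551 + 26,166 = 90,717.
Unemployment rate = 2,553 / 64,551 = 3.96%.
Labor force participation rate = 64,551 / 90,717 = 71.16%.

Unemployment rate ≈ 3.96%; labor force participation rate ≈ 71.16%.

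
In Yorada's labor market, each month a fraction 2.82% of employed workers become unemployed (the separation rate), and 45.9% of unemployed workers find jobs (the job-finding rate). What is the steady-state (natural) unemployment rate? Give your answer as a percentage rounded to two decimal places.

At steady state the flows balance: s·E = f·U, so U/(E+U) = s/(s+f).
u* = 2.82 / (2.82 + 45.9) = 2.82 / 48.72 = 5.79%.

Steady-state unemployment rate ≈ 5.79%.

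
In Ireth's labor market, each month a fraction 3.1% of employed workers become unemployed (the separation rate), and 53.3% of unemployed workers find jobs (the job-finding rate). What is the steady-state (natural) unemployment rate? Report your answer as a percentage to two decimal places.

Steady-state unemployment rate ≈ 5.50%.

At steady state the flows balance: s·E = f·U, so U/(E+U) = s/(s+f).
u* = 3.1 / (3.1 + 53.3) = 3.1 / 56.40 = 5.50%.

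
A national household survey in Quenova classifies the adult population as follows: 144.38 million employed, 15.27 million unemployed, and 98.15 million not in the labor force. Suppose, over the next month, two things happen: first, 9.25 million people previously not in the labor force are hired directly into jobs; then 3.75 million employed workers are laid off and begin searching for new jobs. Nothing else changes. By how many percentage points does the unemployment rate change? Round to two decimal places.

Initially, labor force = 144.38 + 15.27 = 159.65 million, so u = 15.27/159.65 = 9.56%.
After the first change, employed and labor force both rise by 9.25; unemployed unchanged → E = 153.63, U = 15.27, labor force = 168.90 million.
After the second change, employed falls and unemployed rises by 3.75; labor force unchanged → E = 149.88, U = 19.02, labor force = 168.90 million.
New unemployment rate = 19.02 / 168.90 = 11.26%.
Change = 11.26% − 9.56% = +1.70 percentage points.

The unemployment rate changes by +1.70 percentage points.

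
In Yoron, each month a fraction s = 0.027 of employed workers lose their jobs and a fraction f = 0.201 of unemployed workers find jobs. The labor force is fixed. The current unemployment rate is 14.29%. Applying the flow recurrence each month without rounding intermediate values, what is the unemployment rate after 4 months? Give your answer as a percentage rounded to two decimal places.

With a fixed labor force, u_{t+1} = u_t + s·(1−u_t) − f·u_t = u_t·(1−s−f) + s.
Here 1−s−f = 0.772 and s = 0.027.
u_1 = 0.142900 × 0.772 + 0.027 = 0.137319.
u_2 = 0.137319 × 0.772 + 0.027 = 0.133010.
u_3 = 0.133010 × 0.772 + 0.027 = 0.129684.
u_4 = 0.129684 × 0.772 + 0.027 = 0.127116.

Unemployment rate after four months ≈ 12.71%.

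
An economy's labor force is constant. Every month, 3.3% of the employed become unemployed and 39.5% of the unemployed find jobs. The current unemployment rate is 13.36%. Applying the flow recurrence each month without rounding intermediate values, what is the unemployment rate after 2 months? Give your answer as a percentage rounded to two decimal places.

Unemployment rate after two months ≈ 9.56%.

With a fixed labor force, u_{t+1} = u_t + s·(1−u_t) − f·u_t = u_t·(1−s−f) + s.
Here 1−s−f = 0.572 and s = 0.033.
u_1 = 0.133600 × 0.572 + 0.033 = 0.109419.
u_2 = 0.109419 × 0.572 + 0.033 = 0.095588.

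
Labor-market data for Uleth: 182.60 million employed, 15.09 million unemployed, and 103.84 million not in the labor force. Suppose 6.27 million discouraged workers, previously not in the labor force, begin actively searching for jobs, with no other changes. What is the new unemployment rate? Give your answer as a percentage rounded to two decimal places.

Initially, labor force = 182.60 + 15.09 = 197.69 million, so u = 15.09/197.69 = 7.63%.
After the change, unemployed and labor force both rise by 6.27 → E = 182.60, U = 21.36, labor force = 203.96 million.
New unemployment rate = 21.36 / 203.96 = 10.47%.

New unemployment rate ≈ 10.47%.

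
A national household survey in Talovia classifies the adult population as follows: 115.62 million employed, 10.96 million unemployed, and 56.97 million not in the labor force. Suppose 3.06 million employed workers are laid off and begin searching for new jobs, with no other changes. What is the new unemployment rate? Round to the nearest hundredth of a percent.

New unemployment rate ≈ 11.08%.

Initially, labor force = 115.62 + 10.96 = 126.58 million, so u = 10.96/126.58 = 8.66%.
After the change, employed falls and unemployed rises by 3.06; labor force unchanged → E = 112.56, U = 14.02, labor force = 126.58 million.
New unemployment rate = 14.02 / 126.58 = 11.08%.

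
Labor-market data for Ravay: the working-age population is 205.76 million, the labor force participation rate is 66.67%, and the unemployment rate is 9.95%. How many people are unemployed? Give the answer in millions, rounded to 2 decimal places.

Labor force = 0.6667 × 205.76 = 137.18 million.
Unemployed = 0.0995 × 137.18 ≈ 13.65 million.

About 13.65 million are unemployed.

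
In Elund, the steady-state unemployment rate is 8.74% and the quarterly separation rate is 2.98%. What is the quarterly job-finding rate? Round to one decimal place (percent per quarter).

Job-finding rate ≈ 31.1% per quarter.

From u* = s/(s+f): f = s·(1−u)/u.
f = 2.98 × (1 − 0.0874) / 0.0874 = 2.7195 / 0.0874 ≈ 31.1% per quarter.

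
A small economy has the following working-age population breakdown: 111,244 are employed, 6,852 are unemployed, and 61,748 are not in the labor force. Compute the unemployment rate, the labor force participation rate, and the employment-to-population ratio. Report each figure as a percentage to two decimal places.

Unemployment rate ≈ 5.80%; labor force participation rate ≈ 65.67%; employment-population ratio ≈ 61.86%.

Labor force = employed + unemployed = 111,244 + 6,852 = 118,096.
Working-age population = 118,096 + 61,748 = 179,844.
Unemployment rate = 6,852 / 118,096 = 5.80%.
Labor force participation rate = 118,096 / 179,844 = 65.67%.
Employment-population ratio = 111,244 / 179,844 = 61.86%.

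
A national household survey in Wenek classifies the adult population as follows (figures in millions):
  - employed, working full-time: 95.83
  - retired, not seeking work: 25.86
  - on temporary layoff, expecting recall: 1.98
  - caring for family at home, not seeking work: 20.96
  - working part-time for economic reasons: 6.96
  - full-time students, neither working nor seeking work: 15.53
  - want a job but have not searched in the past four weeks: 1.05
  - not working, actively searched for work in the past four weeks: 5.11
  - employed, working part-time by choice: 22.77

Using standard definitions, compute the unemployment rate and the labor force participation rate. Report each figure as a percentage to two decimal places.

Unemployment rate ≈ 5.34%; labor force participation rate ≈ 67.66%.

Employed = 95.83 + 6.96 + 22.77 = 125.56 million (anyone who worked, including part-time for economic reasons, counts as employed).
Unemployed = 1.98 + 5.11 = 7.09 million (jobless and actively searching, or on temporary layoff).
Labor force = 125.56 + 7.09 = 132.65 million.
Not in labor force = 25.86 + 20.96 + 15.53 + 1.05 = 63.40 million (those not working and not actively searching are outside the labor force — including those who want a job but have given up searching).
Civilian working-age population = 132.65 + 63.40 = 196.05 million.
Unemployment rate = 7.09 / 132.65 = 5.34%.
Labor force participation rate = 132.65 / 196.05 = 67.66%.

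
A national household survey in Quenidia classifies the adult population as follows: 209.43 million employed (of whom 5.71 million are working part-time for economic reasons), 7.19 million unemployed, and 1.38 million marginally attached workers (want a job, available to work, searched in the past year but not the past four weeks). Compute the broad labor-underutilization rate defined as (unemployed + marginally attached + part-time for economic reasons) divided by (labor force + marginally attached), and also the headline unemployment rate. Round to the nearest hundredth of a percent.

Broad underutilization rate ≈ 6.55%; headline unemployment rate ≈ 3.32%.

Labor force = 209.43 + 7.19 = 216.62 million.
Numerator = 7.19 + 1.38 + 5.71 = 14.28 million.
Denominator = 216.62 + 1.38 = 218.00 million.
Broad rate = 14.28 / 218.00 = 6.55%.
Headline unemployment rate = 7.19 / 216.62 = 3.32%.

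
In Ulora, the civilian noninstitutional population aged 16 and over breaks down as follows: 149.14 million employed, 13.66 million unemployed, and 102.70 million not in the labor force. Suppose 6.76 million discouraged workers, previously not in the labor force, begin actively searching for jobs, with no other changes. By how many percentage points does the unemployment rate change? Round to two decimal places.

The unemployment rate changes by +3.65 percentage points.

Initially, labor force = 149.14 + 13.66 = 162.80 million, so u = 13.66/162.80 = 8.39%.
After the change, unemployed and labor force both rise by 6.76 → E = 149.14, U = 20.42, labor force = 169.56 million.
New unemployment rate = 20.42 / 169.56 = 12.04%.
Change = 12.04% − 8.39% = +3.65 percentage points.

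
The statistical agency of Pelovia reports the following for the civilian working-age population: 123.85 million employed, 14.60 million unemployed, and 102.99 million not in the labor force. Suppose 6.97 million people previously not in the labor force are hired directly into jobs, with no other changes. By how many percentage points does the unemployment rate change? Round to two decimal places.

The unemployment rate changes by −0.51 percentage points.

Initially, labor force = 123.85 + 14.60 = 138.45 million, so u = 14.60/138.45 = 10.55%.
After the change, employed and labor force both rise by 6.97; unemployed unchanged → E = 130.82, U = 14.60, labor force = 145.42 million.
New unemployment rate = 14.60 / 145.42 = 10.04%.
Change = 10.04% − 10.55% = −0.51 percentage points.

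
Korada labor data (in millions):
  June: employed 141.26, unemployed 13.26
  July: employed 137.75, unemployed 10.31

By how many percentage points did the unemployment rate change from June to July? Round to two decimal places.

June: labor force = 141.26 + 13.26 = 154.52; u = 13.26/154.52 = 8.58%.
July: labor force = 137.75 + 10.31 = 148.06; u = 10.31/148.06 = 6.96%.
Change = 6.96% − 8.58% = −1.62 pp.

The unemployment rate changed by −1.62 percentage points.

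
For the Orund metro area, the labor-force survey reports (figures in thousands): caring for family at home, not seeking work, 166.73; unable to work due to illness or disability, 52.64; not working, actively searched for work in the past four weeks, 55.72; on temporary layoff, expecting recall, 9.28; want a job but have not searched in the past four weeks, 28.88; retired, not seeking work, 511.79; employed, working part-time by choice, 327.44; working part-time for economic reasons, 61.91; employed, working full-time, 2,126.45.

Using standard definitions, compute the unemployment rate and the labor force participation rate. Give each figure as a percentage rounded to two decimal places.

Employed = 327.44 + 61.91 + 2,126.45 = 2,515.80 thousand (anyone who worked, including part-time for economic reasons, counts as employed).
Unemployed = 55.72 + 9.28 = 65.00 thousand (jobless and actively searching, or on temporary layoff).
Labor force = 2,515.80 + 65.00 = 2,580.80 thousand.
Not in labor force = 166.73 + 52.64 + 28.88 + 511.79 = 760.04 thousand (those not working and not actively searching are outside the labor force — including those who want a job but have given up searching).
Civilian working-age population = 2,580.80 + 760.04 = 3,340.84 thousand.
Unemployment rate = 65.00 / 2,580.80 = 2.52%.
Labor force participation rate = 2,580.80 / 3,340.84 = 77.25%.

Unemployment rate ≈ 2.52%; labor force participation rate ≈ 77.25%.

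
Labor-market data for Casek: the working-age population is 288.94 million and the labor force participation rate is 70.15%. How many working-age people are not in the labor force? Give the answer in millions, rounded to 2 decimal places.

Share not in the labor force = 1 − 0.7015 = 0.2985.
Not in labor force = 0.2985 × 288.94 ≈ 86.25 million.

About 86.25 million are not in the labor force.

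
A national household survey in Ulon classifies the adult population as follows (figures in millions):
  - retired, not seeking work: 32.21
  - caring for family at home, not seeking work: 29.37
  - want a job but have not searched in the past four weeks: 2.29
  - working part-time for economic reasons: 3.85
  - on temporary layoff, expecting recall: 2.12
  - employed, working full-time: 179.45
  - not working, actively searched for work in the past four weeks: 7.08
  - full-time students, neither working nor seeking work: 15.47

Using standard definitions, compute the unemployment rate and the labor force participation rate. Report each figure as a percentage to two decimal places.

Unemployment rate ≈ 4.78%; labor force participation rate ≈ 70.81%.

Employed = 3.85 + 179.45 = 183.30 million (anyone who worked, including part-time for economic reasons, counts as employed).
Unemployed = 2.12 + 7.08 = 9.20 million (jobless and actively searching, or on temporary layoff).
Labor force = 183.30 + 9.20 = 192.50 million.
Not in labor force = 32.21 + 29.37 + 2.29 + 15.47 = 79.34 million (those not working and not actively searching are outside the labor force — including those who want a job but have given up searching).
Civilian working-age population = 192.50 + 79.34 = 271.84 million.
Unemployment rate = 9.20 / 192.50 = 4.78%.
Labor force participation rate = 192.50 / 271.84 = 70.81%.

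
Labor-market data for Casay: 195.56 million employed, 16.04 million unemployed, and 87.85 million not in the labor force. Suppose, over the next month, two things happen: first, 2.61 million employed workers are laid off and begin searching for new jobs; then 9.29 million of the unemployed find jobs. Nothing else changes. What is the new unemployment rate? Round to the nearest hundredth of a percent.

New unemployment rate ≈ 4.42%.

Initially, labor force = 195.56 + 16.04 = 211.60 million, so u = 16.04/211.60 = 7.58%.
After the first change, employed falls and unemployed rises by 2.61; labor force unchanged → E = 192.95, U = 18.65, labor force = 211.60 million.
After the second change, unemployed falls and employed rises by 9.29; labor force unchanged → E = 202.24, U = 9.36, labor force = 211.60 million.
New unemployment rate = 9.36 / 211.60 = 4.42%.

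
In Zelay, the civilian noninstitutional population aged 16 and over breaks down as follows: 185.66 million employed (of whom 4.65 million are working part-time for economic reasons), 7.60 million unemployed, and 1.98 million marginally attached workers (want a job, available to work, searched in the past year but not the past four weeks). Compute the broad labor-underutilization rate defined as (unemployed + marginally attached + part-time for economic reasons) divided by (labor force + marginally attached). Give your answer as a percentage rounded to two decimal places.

Labor force = 185.66 + 7.60 = 193.26 million.
Numerator = 7.60 + 1.98 + 4.65 = 14.23 million.
Denominator = 193.26 + 1.98 = 195.24 million.
Broad rate = 14.23 / 195.24 = 7.29%.

Broad underutilization rate ≈ 7.29%.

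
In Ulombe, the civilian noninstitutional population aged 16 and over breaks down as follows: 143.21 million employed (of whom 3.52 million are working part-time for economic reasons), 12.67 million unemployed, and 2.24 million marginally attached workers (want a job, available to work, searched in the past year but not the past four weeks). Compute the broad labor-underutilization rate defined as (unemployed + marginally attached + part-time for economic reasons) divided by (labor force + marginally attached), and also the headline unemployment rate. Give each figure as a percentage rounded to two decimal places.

Broad underutilization rate ≈ 11.66%; headline unemployment rate ≈ 8.13%.

Labor force = 143.21 + 12.67 = 155.88 million.
Numerator = 12.67 + 2.24 + 3.52 = 18.43 million.
Denominator = 155.88 + 2.24 = 158.12 million.
Broad rate = 18.43 / 158.12 = 11.66%.
Headline unemployment rate = 12.67 / 155.88 = 8.13%.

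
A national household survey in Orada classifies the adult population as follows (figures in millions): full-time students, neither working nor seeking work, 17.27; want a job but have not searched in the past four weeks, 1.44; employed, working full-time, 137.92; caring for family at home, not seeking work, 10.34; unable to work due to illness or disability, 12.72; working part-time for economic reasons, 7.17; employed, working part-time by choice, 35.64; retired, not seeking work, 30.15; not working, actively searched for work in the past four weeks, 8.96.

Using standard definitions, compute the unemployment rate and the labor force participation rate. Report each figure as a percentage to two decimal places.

Employed = 137.92 + 7.17 + 35.64 = 180.73 million (anyone who worked, including part-time for economic reasons, counts as employed).
Unemployed = 8.96 million.
Labor force = 180.73 + 8.96 = 189.69 million.
Not in labor force = 17.27 + 1.44 + 10.34 + 12.72 + 30.15 = 71.92 million (those not working and not actively searching are outside the labor force — including those who want a job but have given up searching).
Civilian working-age population = 189.69 + 71.92 = 261.61 million.
Unemployment rate = 8.96 / 189.69 = 4.72%.
Labor force participation rate = 189.69 / 261.61 = 72.51%.

Unemployment rate ≈ 4.72%; labor force participation rate ≈ 72.51%.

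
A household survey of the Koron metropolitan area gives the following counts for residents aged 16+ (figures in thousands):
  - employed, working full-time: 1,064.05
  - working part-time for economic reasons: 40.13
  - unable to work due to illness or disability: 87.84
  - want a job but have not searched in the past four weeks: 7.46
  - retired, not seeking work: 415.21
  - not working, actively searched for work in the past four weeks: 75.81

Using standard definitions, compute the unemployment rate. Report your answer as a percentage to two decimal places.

Employed = 1,064.05 + 40.13 = 1,104.18 thousand (anyone who worked, including part-time for economic reasons, counts as employed).
Unemployed = 75.81 thousand.
Labor force = 1,104.18 + 75.81 = 1,179.99 thousand.
Unemployment rate = 75.81 / 1,179.99 = 6.42%.

Unemployment rate ≈ 6.42%.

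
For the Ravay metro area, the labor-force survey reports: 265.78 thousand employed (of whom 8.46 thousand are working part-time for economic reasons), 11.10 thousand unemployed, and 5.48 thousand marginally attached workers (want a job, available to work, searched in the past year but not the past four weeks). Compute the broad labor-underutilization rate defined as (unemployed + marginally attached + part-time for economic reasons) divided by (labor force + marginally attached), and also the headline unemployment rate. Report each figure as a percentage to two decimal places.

Labor force = 265.78 + 11.10 = 276.88 thousand.
Numerator = 11.10 + 5.48 + 8.46 = 25.04 thousand.
Denominator = 276.88 + 5.48 = 282.36 thousand.
Broad rate = 25.04 / 282.36 = 8.87%.
Headline unemployment rate = 11.10 / 276.88 = 4.01%.

Broad underutilization rate ≈ 8.87%; headline unemployment rate ≈ 4.01%.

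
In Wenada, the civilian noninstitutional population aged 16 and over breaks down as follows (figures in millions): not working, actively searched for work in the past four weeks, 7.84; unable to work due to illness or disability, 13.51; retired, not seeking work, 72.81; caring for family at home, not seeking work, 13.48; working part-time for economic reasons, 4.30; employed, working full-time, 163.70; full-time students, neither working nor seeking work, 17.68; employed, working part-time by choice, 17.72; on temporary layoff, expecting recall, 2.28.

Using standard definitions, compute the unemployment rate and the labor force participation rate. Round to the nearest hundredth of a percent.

Employed = 4.30 + 163.70 + 17.72 = 185.72 million (anyone who worked, including part-time for economic reasons, counts as employed).
Unemployed = 7.84 + 2.28 = 10.12 million (jobless and actively searching, or on temporary layoff).
Labor force = 185.72 + 10.12 = 195.84 million.
Not in labor force = 13.51 + 72.81 + 13.48 + 17.68 = 117.48 million (those not working and not actively searching are outside the labor force).
Civilian working-age population = 195.84 + 117.48 = 313.32 million.
Unemployment rate = 10.12 / 195.84 = 5.17%.
Labor force participation rate = 195.84 / 313.32 = 62.50%.

Unemployment rate ≈ 5.17%; labor force participation rate ≈ 62.50%.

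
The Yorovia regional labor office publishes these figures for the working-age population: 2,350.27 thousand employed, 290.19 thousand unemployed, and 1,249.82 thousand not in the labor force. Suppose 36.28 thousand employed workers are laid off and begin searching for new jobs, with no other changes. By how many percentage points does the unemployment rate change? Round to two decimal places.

The unemployment rate changes by +1.37 percentage points.

Initially, labor force = 2,350.27 + 290.19 = 2,640.46 thousand, so u = 290.19/2,640.46 = 10.99%.
After the change, employed falls and unemployed rises by 36.28; labor force unchanged → E = 2,313.99, U = 326.47, labor force = 2,640.46 thousand.
New unemployment rate = 326.47 / 2,640.46 = 12.36%.
Change = 12.36% − 10.99% = +1.37 percentage points.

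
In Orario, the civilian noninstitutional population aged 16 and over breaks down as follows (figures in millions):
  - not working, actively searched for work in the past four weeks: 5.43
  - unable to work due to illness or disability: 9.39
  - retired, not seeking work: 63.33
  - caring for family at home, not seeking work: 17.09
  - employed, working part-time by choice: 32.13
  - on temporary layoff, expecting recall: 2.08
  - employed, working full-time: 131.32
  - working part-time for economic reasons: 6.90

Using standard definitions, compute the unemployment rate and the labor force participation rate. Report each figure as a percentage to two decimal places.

Employed = 32.13 + 131.32 + 6.90 = 170.35 million (anyone who worked, including part-time for economic reasons, counts as employed).
Unemployed = 5.43 + 2.08 = 7.51 million (jobless and actively searching, or on temporary layoff).
Labor force = 170.35 + 7.51 = 177.86 million.
Not in labor force = 9.39 + 63.33 + 17.09 = 89.81 million (those not working and not actively searching are outside the labor force).
Civilian working-age population = 177.86 + 89.81 = 267.67 million.
Unemployment rate = 7.51 / 177.86 = 4.22%.
Labor force participation rate = 177.86 / 267.67 = 66.45%.

Unemployment rate ≈ 4.22%; labor force participation rate ≈ 66.45%.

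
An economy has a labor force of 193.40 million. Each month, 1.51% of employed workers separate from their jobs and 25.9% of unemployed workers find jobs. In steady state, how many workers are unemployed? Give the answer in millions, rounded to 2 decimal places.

About 10.65 million are unemployed in steady state.

Steady-state unemployment rate u* = s/(s+f) = 1.51/(1.51+25.9) = 0.055089.
Unemployed = u* × labor force = 0.055089 × 193.40 ≈ 10.65 million.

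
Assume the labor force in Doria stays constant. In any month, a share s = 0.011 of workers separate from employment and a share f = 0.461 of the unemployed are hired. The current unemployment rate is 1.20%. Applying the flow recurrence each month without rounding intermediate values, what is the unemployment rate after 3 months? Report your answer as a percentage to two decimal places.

Unemployment rate after three months ≈ 2.16%.

With a fixed labor force, u_{t+1} = u_t + s·(1−u_t) − f·u_t = u_t·(1−s−f) + s.
Here 1−s−f = 0.528 and s = 0.011.
u_1 = 0.012000 × 0.528 + 0.011 = 0.017336.
u_2 = 0.017336 × 0.528 + 0.011 = 0.020153.
u_3 = 0.020153 × 0.528 + 0.011 = 0.021641.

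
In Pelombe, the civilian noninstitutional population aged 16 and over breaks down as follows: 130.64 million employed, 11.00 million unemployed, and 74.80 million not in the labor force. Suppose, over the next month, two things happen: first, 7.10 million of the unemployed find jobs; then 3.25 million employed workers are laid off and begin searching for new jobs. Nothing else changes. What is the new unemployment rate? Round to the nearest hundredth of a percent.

New unemployment rate ≈ 5.05%.

Initially, labor force = 130.64 + 11.00 = 141.64 million, so u = 11.00/141.64 = 7.77%.
After the first change, unemployed falls and employed rises by 7.10; labor force unchanged → E = 137.74, U = 3.90, labor force = 141.64 million.
After the second change, employed falls and unemployed rises by 3.25; labor force unchanged → E = 134.49, U = 7.15, labor force = 141.64 million.
New unemployment rate = 7.15 / 141.64 = 5.05%.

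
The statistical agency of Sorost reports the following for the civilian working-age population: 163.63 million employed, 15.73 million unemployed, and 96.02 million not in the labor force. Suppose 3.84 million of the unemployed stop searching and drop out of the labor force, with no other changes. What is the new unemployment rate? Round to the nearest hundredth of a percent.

New unemployment rate ≈ 6.77%.

Initially, labor force = 163.63 + 15.73 = 179.36 million, so u = 15.73/179.36 = 8.77%.
After the change, unemployed and labor force both fall by 3.84 → E = 163.63, U = 11.89, labor force = 175.52 million.
New unemployment rate = 11.89 / 175.52 = 6.77%.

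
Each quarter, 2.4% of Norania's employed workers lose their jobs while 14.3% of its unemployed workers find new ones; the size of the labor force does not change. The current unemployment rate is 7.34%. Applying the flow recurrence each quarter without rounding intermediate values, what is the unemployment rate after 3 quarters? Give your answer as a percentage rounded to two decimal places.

Unemployment rate after three quarters ≈ 10.31%.

With a fixed labor force, u_{t+1} = u_t + s·(1−u_t) − f·u_t = u_t·(1−s−f) + s.
Here 1−s−f = 0.833 and s = 0.024.
u_1 = 0.073400 × 0.833 + 0.024 = 0.085142.
u_2 = 0.085142 × 0.833 + 0.024 = 0.094923.
u_3 = 0.094923 × 0.833 + 0.024 = 0.103071.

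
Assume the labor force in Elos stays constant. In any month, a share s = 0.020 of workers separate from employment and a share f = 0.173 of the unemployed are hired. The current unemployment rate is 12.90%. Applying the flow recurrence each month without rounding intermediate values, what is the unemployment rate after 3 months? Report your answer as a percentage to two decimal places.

With a fixed labor force, u_{t+1} = u_t + s·(1−u_t) − f·u_t = u_t·(1−s−f) + s.
Here 1−s−f = 0.807 and s = 0.020.
u_1 = 0.129000 × 0.807 + 0.020 = 0.124103.
u_2 = 0.124103 × 0.807 + 0.020 = 0.120151.
u_3 = 0.120151 × 0.807 + 0.020 = 0.116962.

Unemployment rate after three months ≈ 11.70%.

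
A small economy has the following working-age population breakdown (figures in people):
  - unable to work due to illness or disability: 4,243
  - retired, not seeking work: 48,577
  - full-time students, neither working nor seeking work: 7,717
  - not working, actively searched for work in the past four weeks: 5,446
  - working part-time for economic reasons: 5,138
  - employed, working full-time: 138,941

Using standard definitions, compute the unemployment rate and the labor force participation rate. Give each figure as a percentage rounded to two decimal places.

Unemployment rate ≈ 3.64%; labor force participation rate ≈ 71.18%.

Employed = 5,138 + 138,941 = 144,079 (anyone who worked, including part-time for economic reasons, counts as employed).
Unemployed = 5,446.
Labor force = 144,079 + 5,446 = 149,525.
Not in labor force = 4,243 + 48,577 + 7,717 = 60,537 (those not working and not actively searching are outside the labor force).
Civilian working-age population = 149,525 + 60,537 = 210,062.
Unemployment rate = 5,446 / 149,525 = 3.64%.
Labor force participation rate = 149,525 / 210,062 = 71.18%.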